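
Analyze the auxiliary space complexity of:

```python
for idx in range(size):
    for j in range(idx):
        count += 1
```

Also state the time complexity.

Space complexity: O(1).
Only a constant amount of auxiliary storage is used; nothing grows with n.
Time complexity: O(n^2).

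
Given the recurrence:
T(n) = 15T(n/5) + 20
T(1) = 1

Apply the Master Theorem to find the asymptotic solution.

a=15, b=5, f(n)=20. log_5(15) = 1.683. Case 1 of Master Theorem: T(n) = O(n^1.683).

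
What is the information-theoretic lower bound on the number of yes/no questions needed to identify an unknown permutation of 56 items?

There are 56! = 710998587804863451854045647463724949736497978881168458687447040000000000000 permutations. Each yes/no question gives at most 1 bit, so at least ceil(log_2(710998587804863451854045647463724949736497978881168458687447040000000000000)) = 249 questions are needed.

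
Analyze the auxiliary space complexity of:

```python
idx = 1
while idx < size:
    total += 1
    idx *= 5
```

Space complexity: O(1).
Only a constant amount of auxiliary storage is used; nothing grows with n.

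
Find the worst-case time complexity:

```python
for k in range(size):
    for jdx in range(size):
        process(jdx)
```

Time complexity: O(n^2).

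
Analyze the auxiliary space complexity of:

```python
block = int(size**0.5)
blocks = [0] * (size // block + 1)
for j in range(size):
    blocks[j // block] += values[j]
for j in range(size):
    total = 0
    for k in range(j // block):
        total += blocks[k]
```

Space complexity: O(sqrt(n)).
Storage scales with sqrt(n).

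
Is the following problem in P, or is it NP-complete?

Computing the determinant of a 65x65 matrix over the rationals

This problem is in P: Gaussian elimination runs in O(n^3).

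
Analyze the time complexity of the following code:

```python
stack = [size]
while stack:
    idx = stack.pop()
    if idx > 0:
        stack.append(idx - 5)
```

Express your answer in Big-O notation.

Time complexity: O(n).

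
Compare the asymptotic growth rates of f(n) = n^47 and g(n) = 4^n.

g(n) = 4^n grows faster: any exponential with base > 1 dominates every polynomial.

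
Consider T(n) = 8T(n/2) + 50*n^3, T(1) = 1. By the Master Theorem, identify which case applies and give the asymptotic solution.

a=8, b=2, f(n)=50*n^3.
log_2(8) = 3, so n^(log_b(a)) = n^3.
f(n) = Theta(n^3), so Case 2 applies.
T(n) = Theta(n^3 log n).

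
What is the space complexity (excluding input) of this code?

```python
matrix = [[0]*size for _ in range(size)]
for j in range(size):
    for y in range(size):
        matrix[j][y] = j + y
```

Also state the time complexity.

Space complexity: O(n^2).
A 2D structure of size n x n is allocated.
Time complexity: O(n^2).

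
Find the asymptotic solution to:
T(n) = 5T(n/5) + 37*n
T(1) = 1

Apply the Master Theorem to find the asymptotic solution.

a=5, b=5, f(n)=37*n. log_5(5) = 1. Case 2: T(n) = O(n log n).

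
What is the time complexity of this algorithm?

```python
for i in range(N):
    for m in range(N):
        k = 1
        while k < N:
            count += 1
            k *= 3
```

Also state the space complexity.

Time complexity: O(n^2 log n).
Space complexity: O(1).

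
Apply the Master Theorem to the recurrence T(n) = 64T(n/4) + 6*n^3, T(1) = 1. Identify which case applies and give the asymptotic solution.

a=64, b=4, f(n)=6*n^3.
log_4(64) = 3, so n^(log_b(a)) = n^3.
f(n) = Theta(n^3), so Case 2 applies.
T(n) = Theta(n^3 log n).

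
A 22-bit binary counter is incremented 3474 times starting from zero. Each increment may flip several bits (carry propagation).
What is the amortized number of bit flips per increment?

Bit i flips on every 2^i-th increment, so over 3474 increments bit i flips floor(3474/2^i) times. Summing over i: total flips < 2 * 3474. Amortized: < 2 = O(1) per increment.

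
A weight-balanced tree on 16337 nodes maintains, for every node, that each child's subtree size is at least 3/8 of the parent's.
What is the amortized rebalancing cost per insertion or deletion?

With balance ratio 3/8, tree height is O(log_{8/3}(16337)) = O(log n). A rebalance at a node of size s costs O(s) but requires Omega(s) updates in that subtree to retrigger. Summed over the O(log n) ancestors of the touched leaf, amortized rebalancing is O(log n).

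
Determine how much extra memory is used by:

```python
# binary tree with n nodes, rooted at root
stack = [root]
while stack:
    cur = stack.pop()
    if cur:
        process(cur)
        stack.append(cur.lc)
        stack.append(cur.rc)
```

Space complexity: O(n).
Auxiliary storage grows linearly with the input size n in the worst case.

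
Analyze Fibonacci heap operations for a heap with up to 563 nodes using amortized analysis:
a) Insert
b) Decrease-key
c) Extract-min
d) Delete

Fibonacci heaps use lazy consolidation. Potential function Phi = t + 2m (t = number of trees, m = marked nodes).
- Insert: O(1) actual, Delta Phi = +1 (one new tree) => O(1) amortized.
- Decrease-key: with c cascading cuts, actual cost is O(c); Delta Phi <= c - 2(c-1) + 2 = 4 - c (c new trees; >= c-1 marks cleared; <= 1 new mark). Amortized O(c) + (4 - c) = O(1).
- Extract-min: O(D(n) + t) actual; consolidation drops t to <= D(n)+1, so Delta Phi pays for the t term. D(n) = O(log n) for n = 563 => O(log n) amortized.
- Delete: decrease-key to -inf then extract-min = O(log n).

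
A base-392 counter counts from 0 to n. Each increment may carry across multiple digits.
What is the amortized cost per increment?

Digit at position i changes every 392^i increments. Total digit changes over n increments: n * 392/(392-1) = O(n). Amortized: O(1).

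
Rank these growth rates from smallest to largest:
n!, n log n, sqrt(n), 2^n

Ordered by growth rate: sqrt(n) < n log n < 2^n < n!.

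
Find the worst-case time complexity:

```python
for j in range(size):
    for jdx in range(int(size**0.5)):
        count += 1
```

Time complexity: O(n * sqrt(n)).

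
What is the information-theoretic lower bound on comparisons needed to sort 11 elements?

There are 11! = 39916800 possible orderings. Each comparison gives 1 bit. We need at least ceil(log_2(39916800)) = 26 comparisons.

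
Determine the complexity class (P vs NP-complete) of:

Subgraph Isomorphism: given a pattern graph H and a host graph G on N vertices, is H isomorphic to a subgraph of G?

This problem is NP-complete: generalizes Clique and Hamiltonian Path (pattern size is part of the input).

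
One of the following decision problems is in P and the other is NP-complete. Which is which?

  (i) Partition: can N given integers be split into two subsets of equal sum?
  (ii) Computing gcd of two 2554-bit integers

(i) is NP-complete: Subset Sum reduces to it (one of Karp's 21 NP-complete problems).
(ii) is P: the Euclidean algorithm runs in polynomial time in the bit-length.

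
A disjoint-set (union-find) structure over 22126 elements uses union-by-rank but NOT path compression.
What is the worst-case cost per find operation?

Union-by-rank alone keeps every tree's height <= log_2(22126) ~= 14.4. Each find traverses from a node to its root, costing O(height) = O(log n). Without path compression this bound is tight.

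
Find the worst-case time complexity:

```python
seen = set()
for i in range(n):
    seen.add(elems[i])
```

Time complexity: O(n).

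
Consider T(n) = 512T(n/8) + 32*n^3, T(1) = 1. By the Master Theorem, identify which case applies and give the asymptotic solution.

a=512, b=8, f(n)=32*n^3.
log_8(512) = 3, so n^(log_b(a)) = n^3.
f(n) = Theta(n^3), so Case 2 applies.
T(n) = Theta(n^3 log n).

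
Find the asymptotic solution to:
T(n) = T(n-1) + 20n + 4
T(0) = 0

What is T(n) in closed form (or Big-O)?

Dominant term in sum is 20*sum(i, i=1..n) = 20*n*(n+1)/2 = O(n^2).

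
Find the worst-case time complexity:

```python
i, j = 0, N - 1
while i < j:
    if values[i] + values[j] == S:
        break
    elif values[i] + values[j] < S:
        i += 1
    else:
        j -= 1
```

Time complexity: O(n).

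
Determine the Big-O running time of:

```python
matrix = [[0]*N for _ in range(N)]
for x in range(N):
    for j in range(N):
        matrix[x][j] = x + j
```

Time complexity: O(n^2).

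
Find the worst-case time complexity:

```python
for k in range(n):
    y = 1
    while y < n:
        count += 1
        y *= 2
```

Time complexity: O(n log n).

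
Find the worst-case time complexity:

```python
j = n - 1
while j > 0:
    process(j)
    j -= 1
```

Time complexity: O(n).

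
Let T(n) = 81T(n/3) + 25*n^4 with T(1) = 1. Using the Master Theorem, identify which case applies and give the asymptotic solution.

a=81, b=3, f(n)=25*n^4.
log_3(81) = 4, so n^(log_b(a)) = n^4.
f(n) = Theta(n^4), so Case 2 applies.
T(n) = Theta(n^4 log n).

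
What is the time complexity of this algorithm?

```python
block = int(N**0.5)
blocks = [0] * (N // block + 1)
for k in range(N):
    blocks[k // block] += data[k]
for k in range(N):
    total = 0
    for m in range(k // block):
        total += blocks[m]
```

Time complexity: O(n * sqrt(n)).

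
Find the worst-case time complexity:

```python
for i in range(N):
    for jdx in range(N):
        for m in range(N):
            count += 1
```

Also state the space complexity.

Time complexity: O(n^3).
Space complexity: O(1).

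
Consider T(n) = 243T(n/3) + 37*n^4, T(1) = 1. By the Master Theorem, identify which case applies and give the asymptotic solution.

a=243, b=3, f(n)=37*n^4.
log_3(243) = 5 > 4.
Since f(n) = O(n^4) is polynomially smaller than n^5, Case 1 applies.
T(n) = Theta(n^5).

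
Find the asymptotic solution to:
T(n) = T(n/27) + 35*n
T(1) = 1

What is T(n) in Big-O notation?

Geometric series: 35*n*(1 + 1/27 + 1/27^2 + ...) = O(n). T(n) = O(n).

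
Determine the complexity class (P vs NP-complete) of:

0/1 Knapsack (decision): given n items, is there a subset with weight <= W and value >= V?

This problem is NP-complete: reduces from Subset Sum.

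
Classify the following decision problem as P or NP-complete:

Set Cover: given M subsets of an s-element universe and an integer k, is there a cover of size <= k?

This problem is NP-complete: one of Karp's 21 NP-complete problems (with k part of the input).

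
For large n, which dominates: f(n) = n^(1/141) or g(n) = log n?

f(n) = n^(1/141) grows faster: any positive power of n dominates log n.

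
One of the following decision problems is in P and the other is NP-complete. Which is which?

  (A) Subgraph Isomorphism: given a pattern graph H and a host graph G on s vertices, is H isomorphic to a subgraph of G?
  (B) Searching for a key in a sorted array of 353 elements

(A) is NP-complete: generalizes Clique and Hamiltonian Path (pattern size is part of the input).
(B) is P: binary search runs in O(log n).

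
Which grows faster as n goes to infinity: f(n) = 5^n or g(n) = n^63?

f(n) = 5^n grows faster: any exponential with base > 1 dominates every polynomial.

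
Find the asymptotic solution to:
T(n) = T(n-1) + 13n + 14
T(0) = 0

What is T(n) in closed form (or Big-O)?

Dominant term in sum is 13*sum(i, i=1..n) = 13*n*(n+1)/2 = O(n^2).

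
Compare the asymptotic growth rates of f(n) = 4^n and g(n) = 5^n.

g(n) = 5^n grows faster: (5/4)^n -> infinity since 5/4 > 1.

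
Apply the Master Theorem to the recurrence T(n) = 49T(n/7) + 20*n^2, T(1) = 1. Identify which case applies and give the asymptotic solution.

a=49, b=7, f(n)=20*n^2.
log_7(49) = 2, so n^(log_b(a)) = n^2.
f(n) = Theta(n^2), so Case 2 applies.
T(n) = Theta(n^2 log n).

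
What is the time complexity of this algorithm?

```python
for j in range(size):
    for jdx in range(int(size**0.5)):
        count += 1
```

Time complexity: O(n * sqrt(n)).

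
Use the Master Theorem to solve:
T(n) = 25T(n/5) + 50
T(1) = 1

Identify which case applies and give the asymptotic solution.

a=25, b=5, f(n)=50.
log_5(25) = 2 > 0.
Since f(n) = O(n^0) is polynomially smaller than n^2, Case 1 applies.
T(n) = Theta(n^2).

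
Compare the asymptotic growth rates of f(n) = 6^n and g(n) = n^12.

f(n) = 6^n grows faster: any exponential with base > 1 dominates every polynomial.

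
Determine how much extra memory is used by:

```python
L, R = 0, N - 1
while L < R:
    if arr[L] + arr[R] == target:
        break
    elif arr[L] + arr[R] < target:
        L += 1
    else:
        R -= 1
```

Space complexity: O(1).
Only a constant amount of auxiliary storage is used; nothing grows with n.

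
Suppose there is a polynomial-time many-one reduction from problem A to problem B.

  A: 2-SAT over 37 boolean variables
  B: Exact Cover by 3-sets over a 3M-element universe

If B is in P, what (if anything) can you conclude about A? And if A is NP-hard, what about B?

A poly-time reduction A <=_p B means any A-instance can be transformed to a B-instance in poly time.
If B is in P: compose the reduction with B's poly-time algorithm to solve A in poly time, so A is in P.
If A is NP-hard: every NP problem reduces to A, which reduces to B; composing reductions, every NP problem reduces to B, so B is NP-hard.
(Here in fact A is P and B is NP-complete.)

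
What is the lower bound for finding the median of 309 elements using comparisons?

To find the median of 309 elements, every element must be compared at least once, so the lower bound is Omega(n). The BFPRT algorithm achieves O(n), making this tight.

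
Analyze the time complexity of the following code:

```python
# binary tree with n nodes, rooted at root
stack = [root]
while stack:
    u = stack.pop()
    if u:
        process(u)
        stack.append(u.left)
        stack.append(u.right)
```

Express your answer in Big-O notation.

Time complexity: O(n).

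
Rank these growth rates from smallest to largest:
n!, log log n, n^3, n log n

Ordered by growth rate: log log n < n log n < n^3 < n!.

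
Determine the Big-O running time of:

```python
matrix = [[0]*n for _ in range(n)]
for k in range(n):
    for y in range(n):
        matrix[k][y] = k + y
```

Time complexity: O(n^2).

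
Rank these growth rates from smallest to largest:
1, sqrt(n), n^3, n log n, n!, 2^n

Ordered by growth rate: 1 < sqrt(n) < n log n < n^3 < 2^n < n!.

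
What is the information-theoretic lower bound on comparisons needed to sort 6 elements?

There are 6! = 720 possible orderings. Each comparison gives 1 bit. We need at least ceil(log_2(720)) = 10 comparisons.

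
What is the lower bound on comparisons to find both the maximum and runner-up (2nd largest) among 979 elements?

Lower bound: finding the max needs 979-1 comparisons. By an adversary weight-doubling argument, the maximum element must personally win at least ceil(log_2(979)) = 10 comparisons in any correct algorithm. The 2nd largest is among those 10 direct losers, and distinguishing it requires 10-1 more comparisons. Total >= 979-1 + 10-1 = 987. A balanced tournament achieves this bound exactly.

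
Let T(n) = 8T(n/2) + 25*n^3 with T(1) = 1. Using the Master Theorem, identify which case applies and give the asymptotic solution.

a=8, b=2, f(n)=25*n^3.
log_2(8) = 3, so n^(log_b(a)) = n^3.
f(n) = Theta(n^3), so Case 2 applies.
T(n) = Theta(n^3 log n).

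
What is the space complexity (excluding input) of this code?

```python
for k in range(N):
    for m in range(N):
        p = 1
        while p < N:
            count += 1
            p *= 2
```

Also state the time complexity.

Space complexity: O(1).
Only a constant amount of auxiliary storage is used; nothing grows with n.
Time complexity: O(n^2 log n).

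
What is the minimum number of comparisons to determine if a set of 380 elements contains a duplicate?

Determining if 380 elements are all distinct requires Omega(n log n) comparisons in the comparison model. This follows from the element distinctness lower bound.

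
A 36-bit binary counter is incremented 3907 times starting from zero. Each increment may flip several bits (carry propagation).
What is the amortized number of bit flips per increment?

Bit i flips on every 2^i-th increment, so over 3907 increments bit i flips floor(3907/2^i) times. Summing over i: total flips < 2 * 3907. Amortized: < 2 = O(1) per increment.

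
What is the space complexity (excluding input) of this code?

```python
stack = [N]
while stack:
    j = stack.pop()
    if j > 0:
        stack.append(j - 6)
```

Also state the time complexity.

Space complexity: O(1).
Only a constant amount of auxiliary storage is used; nothing grows with n.
Time complexity: O(n).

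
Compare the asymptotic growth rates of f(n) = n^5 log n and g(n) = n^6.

g(n) = n^6 grows faster: n^6 / (n^5 log n) = n/log n -> infinity.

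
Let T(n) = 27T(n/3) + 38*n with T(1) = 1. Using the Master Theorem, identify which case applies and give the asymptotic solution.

a=27, b=3, f(n)=38*n.
log_3(27) = 3 > 1.
Since f(n) = O(n^1) is polynomially smaller than n^3, Case 1 applies.
T(n) = Theta(n^3).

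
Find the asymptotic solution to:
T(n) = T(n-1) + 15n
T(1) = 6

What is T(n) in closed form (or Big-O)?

Unrolling: T(n) = 6 + 15*(2 + 3 + ... + n) = 6 + 15*(n(n+1)/2 - 1) = O(n^2).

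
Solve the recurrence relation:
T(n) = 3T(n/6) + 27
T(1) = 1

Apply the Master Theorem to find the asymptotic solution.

a=3, b=6, f(n)=27. log_6(3) = 0.6131. Case 1 of Master Theorem: T(n) = O(n^0.6131).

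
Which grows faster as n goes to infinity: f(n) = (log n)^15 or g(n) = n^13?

g(n) = n^13 grows faster: any positive polynomial dominates any polylog.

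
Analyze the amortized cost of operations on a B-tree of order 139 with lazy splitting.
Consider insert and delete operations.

In a B-tree of order 139, a node splits when it has 139 keys. With lazy splitting, we use potential Phi = number of full nodes + number of near-empty nodes. Each split costs O(1) but reduces potential. Between splits, at least 69 insertions must occur in that node. Amortized structural cost is O(1) per operation, plus O(log_139 n) traversal.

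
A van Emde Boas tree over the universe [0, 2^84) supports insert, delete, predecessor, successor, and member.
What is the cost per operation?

vEB recursively partitions [0, 19342813113834066795298816) into sqrt(u) clusters of size sqrt(u). Each operation recurses into either one cluster or the summary, never both: T(u) = T(sqrt(u)) + O(1) => T(u) = O(log log u) = O(log 84). This is worst-case, not just amortized.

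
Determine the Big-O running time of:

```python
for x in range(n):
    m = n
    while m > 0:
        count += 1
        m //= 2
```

Time complexity: O(n log n).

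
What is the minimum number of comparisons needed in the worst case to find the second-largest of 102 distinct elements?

Lower bound: finding the max needs 102-1 comparisons. By the adversary weight-doubling argument, the max must personally win >= ceil(log_2(102)) = 7 comparisons; the 2nd-largest is among those 7 losers, needing 7-1 more comparisons. Total >= 102-1 + 7-1 = 107. A balanced knockout tournament achieves this.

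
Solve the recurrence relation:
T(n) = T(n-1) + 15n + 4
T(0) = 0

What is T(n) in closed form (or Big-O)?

Dominant term in sum is 15*sum(i, i=1..n) = 15*n*(n+1)/2 = O(n^2).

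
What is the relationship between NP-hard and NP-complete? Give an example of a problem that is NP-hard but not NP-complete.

NP-hard: at least as hard as any NP problem (but need not be in NP). NP-complete = NP-hard intersection NP. The Halting Problem is NP-hard but undecidable (not in NP). The optimization version of TSP is NP-hard but not a decision problem.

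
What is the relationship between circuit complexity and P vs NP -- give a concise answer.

A language is in P iff it has polynomial-size uniform circuit families. P/poly contains all languages decidable by polynomial-size circuits (even non-uniform). If NP is not in P/poly, then P != NP. Proving super-polynomial circuit lower bounds for an NP problem would separate P from NP.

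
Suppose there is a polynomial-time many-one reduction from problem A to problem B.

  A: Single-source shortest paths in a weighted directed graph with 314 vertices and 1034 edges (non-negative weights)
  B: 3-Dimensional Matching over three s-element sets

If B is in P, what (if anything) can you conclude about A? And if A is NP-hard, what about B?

A poly-time reduction A <=_p B means any A-instance can be transformed to a B-instance in poly time.
If B is in P: compose the reduction with B's poly-time algorithm to solve A in poly time, so A is in P.
If A is NP-hard: every NP problem reduces to A, which reduces to B; composing reductions, every NP problem reduces to B, so B is NP-hard.
(Here in fact A is P and B is NP-complete.)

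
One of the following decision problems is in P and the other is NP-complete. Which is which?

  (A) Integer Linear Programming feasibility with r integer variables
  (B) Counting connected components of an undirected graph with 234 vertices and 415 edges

(A) is NP-complete: ILP feasibility is NP-complete (LP relaxation is in P).
(B) is P: BFS/DFS visits each vertex and edge once: O(V+E).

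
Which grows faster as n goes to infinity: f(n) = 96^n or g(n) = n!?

g(n) = n! grows faster: n!/96^n -> infinity by Stirling.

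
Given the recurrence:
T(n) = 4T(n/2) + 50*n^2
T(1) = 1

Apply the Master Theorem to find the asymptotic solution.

a=4, b=2, f(n)=50*n^2. log_2(4) = 2. Case 2: T(n) = O(n^2 log n).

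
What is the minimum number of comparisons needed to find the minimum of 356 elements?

Finding the minimum requires 355 comparisons, identical reasoning to finding the maximum. Each comparison eliminates one candidate.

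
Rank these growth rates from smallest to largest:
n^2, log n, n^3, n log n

Ordered by growth rate: log n < n log n < n^2 < n^3.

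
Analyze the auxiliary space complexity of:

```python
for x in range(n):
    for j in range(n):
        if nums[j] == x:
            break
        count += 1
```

Space complexity: O(1).
Only a constant amount of auxiliary storage is used; nothing grows with n.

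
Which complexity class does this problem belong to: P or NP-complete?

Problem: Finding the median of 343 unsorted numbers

This problem is in P: linear-time selection (median-of-medians) runs in O(n).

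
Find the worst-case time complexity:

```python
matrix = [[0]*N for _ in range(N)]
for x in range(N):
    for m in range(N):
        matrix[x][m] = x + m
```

Time complexity: O(n^2).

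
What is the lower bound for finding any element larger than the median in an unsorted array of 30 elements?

To find an element larger than the median of 30 elements, we must see Omega(n) elements. Without seeing enough elements, an adversary can make any unseen element the median.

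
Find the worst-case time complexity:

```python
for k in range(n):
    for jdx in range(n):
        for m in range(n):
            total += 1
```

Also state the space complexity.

Time complexity: O(n^3).
Space complexity: O(1).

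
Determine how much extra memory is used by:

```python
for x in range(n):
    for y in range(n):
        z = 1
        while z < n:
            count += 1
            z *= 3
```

Space complexity: O(1).
Only a constant amount of auxiliary storage is used; nothing grows with n.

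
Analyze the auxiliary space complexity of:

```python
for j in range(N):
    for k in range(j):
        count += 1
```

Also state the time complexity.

Space complexity: O(1).
Only a constant amount of auxiliary storage is used; nothing grows with n.
Time complexity: O(n^2).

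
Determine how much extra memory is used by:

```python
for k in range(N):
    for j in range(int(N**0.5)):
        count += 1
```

Space complexity: O(1).
Only a constant amount of auxiliary storage is used; nothing grows with n.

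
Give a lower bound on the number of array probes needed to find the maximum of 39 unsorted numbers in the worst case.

Adversary: any unprobed cell could hold a value larger than everything seen so far. If fewer than 39 cells are probed, the adversary places the max in an unprobed cell. So all 39 cells must be examined; together with 39-1 comparisons this is tight.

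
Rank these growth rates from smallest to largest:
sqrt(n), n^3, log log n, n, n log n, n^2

Ordered by growth rate: log log n < sqrt(n) < n < n log n < n^2 < n^3.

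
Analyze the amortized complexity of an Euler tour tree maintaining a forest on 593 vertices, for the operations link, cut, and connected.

An Euler tour tree stores each tree's Euler tour as a balanced BST keyed by tour position. On 593 vertices: link concatenates two tours via O(1) splits/joins of size <= 2*593 (O(log n)); cut splits the tour at the two occurrences of the edge (O(log n)); connected compares BST roots (O(log n) to find the root). All O(log n) amortized.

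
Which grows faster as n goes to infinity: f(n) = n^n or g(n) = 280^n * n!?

g(n) = 280^n * n! grows faster: by Stirling n! ~ sqrt(2 pi n)(n/e)^n, so 280^n n! / n^n ~ (280/e)^n sqrt(2 pi n) -> infinity since 280/e > 1.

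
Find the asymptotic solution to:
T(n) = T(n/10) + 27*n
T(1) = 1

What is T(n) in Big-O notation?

Geometric series: 27*n*(1 + 1/10 + 1/10^2 + ...) = O(n). T(n) = O(n).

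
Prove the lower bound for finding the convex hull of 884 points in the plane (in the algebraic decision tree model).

Reduction from sorting: given 884 numbers x_1,...,x_{884}, map x_i to the point (x_i, x_i^2) on the parabola y = x^2. All points are on the convex hull, and walking the hull gives them in sorted x-order. Since sorting requires Omega(n log n), so does planar convex hull.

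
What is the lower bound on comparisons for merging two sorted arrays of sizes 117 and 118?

Adversary argument: with sizes 117 and 118 (differing by at most 1), interleave the two arrays so that every consecutive pair in the output comes from different inputs. Then each of the 234 adjacent output pairs must be directly compared, or the algorithm cannot determine their relative order. So 234 comparisons are necessary; standard merge achieves this.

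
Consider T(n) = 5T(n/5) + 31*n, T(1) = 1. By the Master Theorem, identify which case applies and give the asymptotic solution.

a=5, b=5, f(n)=31*n.
log_5(5) = 1, so n^(log_b(a)) = n.
f(n) = Theta(n), so Case 2 applies.
T(n) = Theta(n log n).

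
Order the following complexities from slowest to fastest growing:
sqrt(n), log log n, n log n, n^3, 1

Ordered by growth rate: 1 < log log n < sqrt(n) < n log n < n^3.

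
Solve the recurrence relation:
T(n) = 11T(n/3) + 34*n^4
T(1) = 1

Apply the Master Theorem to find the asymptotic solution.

a=11, b=3, f(n)=34*n^4. log_3(11) = 2.183 < 4. Case 3: T(n) = O(n^4).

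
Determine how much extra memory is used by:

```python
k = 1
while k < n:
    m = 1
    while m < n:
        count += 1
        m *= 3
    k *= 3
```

Space complexity: O(1).
Only a constant amount of auxiliary storage is used; nothing grows with n.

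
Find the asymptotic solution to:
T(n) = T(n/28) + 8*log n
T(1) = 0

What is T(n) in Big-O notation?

Each of the log_28(n) levels adds O(log n). T(n) = O(log^2 n).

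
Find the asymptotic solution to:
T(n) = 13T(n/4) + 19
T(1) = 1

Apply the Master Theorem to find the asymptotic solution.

a=13, b=4, f(n)=19. log_4(13) = 1.85. Case 1 of Master Theorem: T(n) = O(n^1.85).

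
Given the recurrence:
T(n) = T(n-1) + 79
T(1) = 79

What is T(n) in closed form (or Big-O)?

Unrolling: T(n) = T(n-1) + 79 = T(n-2) + 2*79 = ... = T(1) + (n-1)*79 = 79 + (n-1)*79 = 79n.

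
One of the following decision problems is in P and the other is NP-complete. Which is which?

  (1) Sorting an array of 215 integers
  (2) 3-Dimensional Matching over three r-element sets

(1) is P: merge sort runs in O(n log n).
(2) is NP-complete: one of Karp's 21 NP-complete problems.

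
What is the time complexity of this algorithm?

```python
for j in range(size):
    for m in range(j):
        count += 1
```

Time complexity: O(n^2).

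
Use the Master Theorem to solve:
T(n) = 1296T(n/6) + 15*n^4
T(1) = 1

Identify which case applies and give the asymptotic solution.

a=1296, b=6, f(n)=15*n^4.
log_6(1296) = 4, so n^(log_b(a)) = n^4.
f(n) = Theta(n^4), so Case 2 applies.
T(n) = Theta(n^4 log n).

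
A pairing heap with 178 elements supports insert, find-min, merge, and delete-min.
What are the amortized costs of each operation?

Pairing heaps are self-adjusting heap-ordered trees. Insert and merge link two roots: O(1). Find-min reads the root: O(1). Delete-min removes the root, then pairs children in two passes; amortized cost is O(log 178) = O(log n).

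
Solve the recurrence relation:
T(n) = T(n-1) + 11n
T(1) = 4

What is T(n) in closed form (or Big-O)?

Unrolling: T(n) = 4 + 11*(2 + 3 + ... + n) = 4 + 11*(n(n+1)/2 - 1) = O(n^2).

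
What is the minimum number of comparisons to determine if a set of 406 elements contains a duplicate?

Determining if 406 elements are all distinct requires Omega(n log n) comparisons in the comparison model. This follows from the element distinctness lower bound.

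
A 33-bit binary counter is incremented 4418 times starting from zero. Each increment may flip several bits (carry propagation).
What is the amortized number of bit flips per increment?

Bit i flips on every 2^i-th increment, so over 4418 increments bit i flips floor(4418/2^i) times. Summing over i: total flips < 2 * 4418. Amortized: < 2 = O(1) per increment.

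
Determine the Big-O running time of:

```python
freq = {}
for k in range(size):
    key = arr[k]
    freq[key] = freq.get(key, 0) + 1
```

Time complexity: O(n).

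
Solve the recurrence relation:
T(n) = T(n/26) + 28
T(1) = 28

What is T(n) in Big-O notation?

Each step divides n by 26 and adds 28. After log_26(n) steps, T(n) = O(log n).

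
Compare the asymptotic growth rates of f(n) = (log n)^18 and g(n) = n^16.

g(n) = n^16 grows faster: any positive polynomial dominates any polylog.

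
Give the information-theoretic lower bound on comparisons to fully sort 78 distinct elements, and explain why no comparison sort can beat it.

A comparison sort is a binary decision tree whose leaves are the 78! = 11324281178206297831457521158732046228731749579488251990048962825668835325234200766245086213177344000000000000000000 possible output permutations. A binary tree with L leaves has height >= ceil(log_2(L)). So any comparison sort needs >= ceil(log_2(78!)) = 383 comparisons in the worst case.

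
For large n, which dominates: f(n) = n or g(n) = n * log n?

g(n) = n * log n grows faster: extra log n factor -> infinity.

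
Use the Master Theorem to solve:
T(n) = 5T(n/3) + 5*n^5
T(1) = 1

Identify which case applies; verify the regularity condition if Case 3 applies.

a=5, b=3, f(n)=5*n^5.
log_3(5) = 1.465 < 5.
f(n) = Omega(n^(1.465+epsilon)) for some epsilon > 0, so Case 3 is the candidate.
Regularity: a*f(n/b) = 5*5*(n/3)^5 = (5/243)*5*n^5 <= c*f(n) with c = 5/243 < 1. Satisfied.
Case 3: T(n) = Theta(n^5).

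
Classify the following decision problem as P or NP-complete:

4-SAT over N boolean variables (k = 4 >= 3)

This problem is NP-complete: 3-SAT is NP-complete (Cook-Levin); k-SAT for k>=3 reduces from 3-SAT.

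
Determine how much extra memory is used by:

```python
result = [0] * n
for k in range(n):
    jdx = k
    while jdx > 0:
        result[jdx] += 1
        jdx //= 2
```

Space complexity: O(n).
Auxiliary storage grows linearly with the input size n in the worst case.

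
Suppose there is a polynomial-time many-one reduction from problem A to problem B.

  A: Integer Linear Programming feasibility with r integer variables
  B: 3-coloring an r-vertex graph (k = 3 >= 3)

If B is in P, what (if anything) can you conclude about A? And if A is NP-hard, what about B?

A poly-time reduction A <=_p B means any A-instance can be transformed to a B-instance in poly time.
If B is in P: compose the reduction with B's poly-time algorithm to solve A in poly time, so A is in P.
If A is NP-hard: every NP problem reduces to A, which reduces to B; composing reductions, every NP problem reduces to B, so B is NP-hard.
(Here in fact A is NP-complete and B is NP-complete.)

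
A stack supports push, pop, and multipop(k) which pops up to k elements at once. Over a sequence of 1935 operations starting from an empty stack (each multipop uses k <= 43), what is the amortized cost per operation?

Each element is pushed exactly once and popped at most once (whether by pop or as part of a multipop). So the total number of individual pops over the whole sequence is at most the number of pushes, which is at most 1935. Total work <= 2 * 1935, hence O(1) amortized per operation.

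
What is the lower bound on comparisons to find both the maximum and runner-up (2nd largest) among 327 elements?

Lower bound: finding the max needs 327-1 comparisons. By an adversary weight-doubling argument, the maximum element must personally win at least ceil(log_2(327)) = 9 comparisons in any correct algorithm. The 2nd largest is among those 9 direct losers, and distinguishing it requires 9-1 more comparisons. Total >= 327-1 + 9-1 = 334. A balanced tournament achieves this bound exactly.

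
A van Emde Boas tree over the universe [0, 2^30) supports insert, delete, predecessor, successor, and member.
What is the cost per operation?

vEB recursively partitions [0, 1073741824) into sqrt(u) clusters of size sqrt(u). Each operation recurses into either one cluster or the summary, never both: T(u) = T(sqrt(u)) + O(1) => T(u) = O(log log u) = O(log 30). This is worst-case, not just amortized.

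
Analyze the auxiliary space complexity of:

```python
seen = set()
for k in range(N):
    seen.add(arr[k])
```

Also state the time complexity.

Space complexity: O(n).
Auxiliary storage grows linearly with the input size n in the worst case.
Time complexity: O(n).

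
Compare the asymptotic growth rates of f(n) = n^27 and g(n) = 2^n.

g(n) = 2^n grows faster: any exponential with base > 1 dominates every polynomial.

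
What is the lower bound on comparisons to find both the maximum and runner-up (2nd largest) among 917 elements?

Lower bound: finding the max needs 917-1 comparisons. By an adversary weight-doubling argument, the maximum element must personally win at least ceil(log_2(917)) = 10 comparisons in any correct algorithm. The 2nd largest is among those 10 direct losers, and distinguishing it requires 10-1 more comparisons. Total >= 917-1 + 10-1 = 925. A balanced tournament achieves this bound exactly.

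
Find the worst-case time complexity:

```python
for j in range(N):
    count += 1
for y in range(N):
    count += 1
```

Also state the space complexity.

Time complexity: O(n).
Space complexity: O(1).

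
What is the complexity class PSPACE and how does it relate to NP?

PSPACE is the class of problems solvable with polynomial space. NP is a subset of PSPACE (a poly-space machine can enumerate all certificates). PSPACE-complete problems include QBF (quantified Boolean formulas) and generalized games. It is unknown whether NP = PSPACE.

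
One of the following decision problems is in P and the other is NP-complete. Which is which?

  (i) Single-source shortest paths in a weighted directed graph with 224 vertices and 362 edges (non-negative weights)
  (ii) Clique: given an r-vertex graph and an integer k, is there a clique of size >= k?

(i) is P: Dijkstra's algorithm runs in O((V+E) log V).
(ii) is NP-complete: complement of Independent Set / Vertex Cover (with k part of the input).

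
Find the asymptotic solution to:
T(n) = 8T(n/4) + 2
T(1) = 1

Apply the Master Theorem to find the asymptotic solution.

a=8, b=4, f(n)=2. log_4(8) = 1.5. Case 1 of Master Theorem: T(n) = O(n^1.5).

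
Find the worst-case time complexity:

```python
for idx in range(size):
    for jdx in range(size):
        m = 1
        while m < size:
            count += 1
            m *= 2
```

Time complexity: O(n^2 log n).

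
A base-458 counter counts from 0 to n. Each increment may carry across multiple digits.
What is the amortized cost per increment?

Digit at position i changes every 458^i increments. Total digit changes over n increments: n * 458/(458-1) = O(n). Amortized: O(1).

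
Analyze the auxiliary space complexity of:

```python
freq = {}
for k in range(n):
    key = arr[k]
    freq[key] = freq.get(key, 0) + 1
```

Space complexity: O(n).
Auxiliary storage grows linearly with the input size n in the worst case.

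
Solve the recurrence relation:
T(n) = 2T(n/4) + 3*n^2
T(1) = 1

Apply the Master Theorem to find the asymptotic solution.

a=2, b=4, f(n)=3*n^2. log_4(2) = 0.5 < 2. Case 3: T(n) = O(n^2).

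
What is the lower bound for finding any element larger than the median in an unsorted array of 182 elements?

To find an element larger than the median of 182 elements, we must see Omega(n) elements. Without seeing enough elements, an adversary can make any unseen element the median.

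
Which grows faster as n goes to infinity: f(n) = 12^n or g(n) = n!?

g(n) = n! grows faster: n!/12^n -> infinity by Stirling.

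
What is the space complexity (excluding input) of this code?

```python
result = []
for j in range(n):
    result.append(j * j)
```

Space complexity: O(n).
Auxiliary storage grows linearly with the input size n in the worst case.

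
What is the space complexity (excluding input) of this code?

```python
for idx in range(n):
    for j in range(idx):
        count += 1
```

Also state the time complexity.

Space complexity: O(1).
Only a constant amount of auxiliary storage is used; nothing grows with n.
Time complexity: O(n^2).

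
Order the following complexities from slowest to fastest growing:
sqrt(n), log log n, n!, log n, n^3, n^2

Ordered by growth rate: log log n < log n < sqrt(n) < n^2 < n^3 < n!.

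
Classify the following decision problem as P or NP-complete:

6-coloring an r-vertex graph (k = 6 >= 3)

This problem is NP-complete: graph k-coloring for k>=3 is NP-complete by reduction from 3-SAT.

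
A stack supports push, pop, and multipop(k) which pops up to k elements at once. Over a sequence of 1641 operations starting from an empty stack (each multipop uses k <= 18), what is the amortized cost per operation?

Each element is pushed exactly once and popped at most once (whether by pop or as part of a multipop). So the total number of individual pops over the whole sequence is at most the number of pushes, which is at most 1641. Total work <= 2 * 1641, hence O(1) amortized per operation.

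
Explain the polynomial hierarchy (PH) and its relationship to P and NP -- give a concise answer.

The polynomial hierarchy is a tower of complexity classes: Sigma_0^P = Pi_0^P = P, Sigma_1^P = NP, Pi_1^P = co-NP, and Sigma_{k+1}^P = NP^{Sigma_k^P}. PH is contained in PSPACE. If any level collapses (Sigma_k = Pi_k), the entire hierarchy collapses to that level.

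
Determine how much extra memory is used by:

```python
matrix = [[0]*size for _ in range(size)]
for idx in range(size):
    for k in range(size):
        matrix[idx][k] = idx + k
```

Space complexity: O(n^2).
A 2D structure of size n x n is allocated.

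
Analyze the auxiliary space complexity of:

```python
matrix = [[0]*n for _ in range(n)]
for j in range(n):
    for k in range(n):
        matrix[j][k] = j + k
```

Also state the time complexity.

Space complexity: O(n^2).
A 2D structure of size n x n is allocated.
Time complexity: O(n^2).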